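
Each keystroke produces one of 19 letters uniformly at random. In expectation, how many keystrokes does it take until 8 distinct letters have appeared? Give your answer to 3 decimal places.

10.029

With k distinct letters already seen, the next new one arrives after an expected 19/(19-k) keystrokes.
Sum over k = 0,...,7: E = 19/19 + 19/18 + 19/17 + ... + 19/13 + 19/12 = 10.0294.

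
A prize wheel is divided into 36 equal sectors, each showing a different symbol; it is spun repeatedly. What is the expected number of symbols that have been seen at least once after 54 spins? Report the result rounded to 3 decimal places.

28.136

For each symbol, P(seen in 54 spins) = 1 - (35/36)^54 = 0.7816.
By linearity of expectation, E[distinct seen] = 36·(1 - (35/36)^54) = 28.1360.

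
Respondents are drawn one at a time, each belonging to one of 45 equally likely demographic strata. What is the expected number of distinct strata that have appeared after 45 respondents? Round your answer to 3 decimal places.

28.631

For each stratum, P(seen in 45 respondents) = 1 - (44/45)^45 = 0.6362.
By linearity of expectation, E[distinct seen] = 45·(1 - (44/45)^45) = 28.6311.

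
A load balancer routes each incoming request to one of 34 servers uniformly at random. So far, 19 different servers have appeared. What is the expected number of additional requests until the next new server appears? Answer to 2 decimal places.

2.27

The number of requests until the next new server is geometric with success probability 15/34, so its mean is 34/15.
E = 34/15 = 2.267.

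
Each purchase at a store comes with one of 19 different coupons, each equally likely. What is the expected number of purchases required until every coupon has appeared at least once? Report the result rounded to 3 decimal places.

67.407

The wait to go from k to k+1 distinct coupons is geometric with mean 19/(19-k).
E[T] = 19/19 + 19/18 + 19/17 + ... + 19/2 + 19/1 = 19·H_{19}.
H_{19} = 3.5477, so E[T] = 67.4071.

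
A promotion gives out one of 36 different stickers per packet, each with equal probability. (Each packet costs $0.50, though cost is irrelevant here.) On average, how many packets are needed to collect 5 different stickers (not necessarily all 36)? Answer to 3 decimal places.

With k distinct stickers already seen, the next new one arrives after an expected 36/(36-k) packets.
Sum over k = 0,...,4: E = 36/36 + 36/35 + 36/34 + 36/33 + 36/32 = 5.3033.

5.303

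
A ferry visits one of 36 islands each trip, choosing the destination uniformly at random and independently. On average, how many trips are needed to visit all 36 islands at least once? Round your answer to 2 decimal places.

Split into phases: going from k distinct to k+1 distinct takes on average 36/(36-k) trips.
E[T] = 36/36 + 36/35 + 36/34 + ... + 36/2 + 36/1 = 36·H_{36}.
H_{36} = 4.175, so E[T] = 150.284.

150.28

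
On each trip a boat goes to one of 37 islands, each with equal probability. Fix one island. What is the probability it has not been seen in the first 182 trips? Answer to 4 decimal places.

Each trip misses the fixed island with probability (37-1)/37 = 36/37, independently.
P(still missing after 182) = (36/37)^182 = 0.00683.

0.0068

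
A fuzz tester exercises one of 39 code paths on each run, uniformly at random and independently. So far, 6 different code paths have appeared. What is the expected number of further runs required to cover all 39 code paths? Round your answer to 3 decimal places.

The wait to go from k to k+1 distinct code paths is geometric with mean 39/(39-k).
Sum over k = 6,...,38: E = 39/33 + 39/32 + 39/31 + ... + 39/2 + 39/1 = 159.4631.

159.463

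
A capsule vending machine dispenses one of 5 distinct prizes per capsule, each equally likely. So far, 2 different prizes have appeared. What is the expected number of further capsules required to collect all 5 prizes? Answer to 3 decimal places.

9.167

With k distinct prizes already seen, the next new one takes an expected 5/(5-k) capsules.
Sum over k = 2,...,4: E = 5/3 + 5/2 + 5/1 = 9.1667.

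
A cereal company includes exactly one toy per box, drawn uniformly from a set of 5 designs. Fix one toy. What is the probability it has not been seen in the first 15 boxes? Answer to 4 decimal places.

0.0352

On each box the fixed toy fails to appear with probability 4/5.
P(still missing after 15) = (4/5)^15 = 0.03518.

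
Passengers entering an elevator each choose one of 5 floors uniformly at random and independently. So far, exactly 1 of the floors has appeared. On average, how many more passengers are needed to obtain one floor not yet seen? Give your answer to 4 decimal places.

Each passenger yields a new floor with probability (5-1)/5 = 4/5, so the wait is geometric with mean 5/4.
E = 5/4 = 1.25000.

1.2500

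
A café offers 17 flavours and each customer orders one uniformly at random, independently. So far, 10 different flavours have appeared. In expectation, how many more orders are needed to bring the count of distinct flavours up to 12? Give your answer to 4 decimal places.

5.2619

With k distinct flavours already seen, the next new one takes an expected 17/(17-k) orders.
Sum over k = 10,...,11: E = 17/7 + 17/6 = 5.26190.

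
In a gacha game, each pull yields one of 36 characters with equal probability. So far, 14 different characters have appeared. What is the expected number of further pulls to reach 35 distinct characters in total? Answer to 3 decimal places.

96.869

The wait to go from k to k+1 distinct characters is geometric with mean 36/(36-k).
Sum over k = 14,...,34: E = 36/22 + 36/21 + 36/20 + ... + 36/3 + 36/2 = 96.8693.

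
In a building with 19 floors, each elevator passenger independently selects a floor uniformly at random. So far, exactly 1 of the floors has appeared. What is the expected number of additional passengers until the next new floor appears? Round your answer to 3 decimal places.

Each passenger yields a new floor with probability (19-1)/19 = 18/19, so the wait is geometric with mean 19/18.
E = 19/18 = 1.0556.

1.056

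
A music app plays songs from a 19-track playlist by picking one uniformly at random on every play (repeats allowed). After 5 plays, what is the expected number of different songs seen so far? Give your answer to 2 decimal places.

4.50

For each song, P(seen in 5 plays) = 1 - (18/19)^5 = 0.237.
By linearity of expectation, E[distinct seen] = 19·(1 - (18/19)^5) = 4.501.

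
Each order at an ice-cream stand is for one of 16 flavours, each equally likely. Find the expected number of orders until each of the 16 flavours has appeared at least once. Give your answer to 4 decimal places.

Split into phases: going from k distinct to k+1 distinct takes on average 16/(16-k) orders.
E[T] = 16/16 + 16/15 + 16/14 + ... + 16/2 + 16/1 = 16·H_{16}.
H_{16} = 3.38073, so E[T] = 54.09166.

54.0917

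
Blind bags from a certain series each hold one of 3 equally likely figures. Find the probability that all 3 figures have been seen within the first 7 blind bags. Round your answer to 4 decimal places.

By inclusion–exclusion over which figures are missing,
P(all seen) = Σ_{j=0}^{3} (-1)^j C(3,j)((3-j)/3)^7
= 1.00000 - 0.17558 + 0.00137 - 0.00000
= 0.82579.

0.8258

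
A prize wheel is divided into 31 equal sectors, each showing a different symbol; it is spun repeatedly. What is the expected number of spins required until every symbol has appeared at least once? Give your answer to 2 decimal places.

124.84

The wait to go from k to k+1 distinct symbols is geometric with mean 31/(31-k).
E[T] = 31/31 + 31/30 + 31/29 + ... + 31/2 + 31/1 = 31·H_{31}.
H_{31} = 4.027, so E[T] = 124.845.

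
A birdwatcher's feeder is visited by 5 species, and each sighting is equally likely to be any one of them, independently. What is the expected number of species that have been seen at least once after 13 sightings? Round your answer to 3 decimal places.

For each species, P(seen in 13 sightings) = 1 - (4/5)^13 = 0.9450.
By linearity of expectation, E[distinct seen] = 5·(1 - (4/5)^13) = 4.7251.

4.725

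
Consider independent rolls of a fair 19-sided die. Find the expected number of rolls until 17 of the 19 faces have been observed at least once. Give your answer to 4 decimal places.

Going from k to k+1 distinct takes a geometric number of rolls with mean 19/(19-k).
Sum over k = 0,...,16: E = 19/19 + 19/18 + 19/17 + ... + 19/4 + 19/3 = 38.90705.

38.9071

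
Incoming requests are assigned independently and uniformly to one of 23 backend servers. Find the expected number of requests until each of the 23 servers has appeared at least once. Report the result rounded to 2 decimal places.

After k distinct servers have appeared, the next request gives a new one with probability (23-k)/23, so the expected wait for the (k+1)-th is 23/(23-k).
E[T] = 23/23 + 23/22 + 23/21 + ... + 23/2 + 23/1 = 23·H_{23}.
H_{23} = 3.734, so E[T] = 85.889.

85.89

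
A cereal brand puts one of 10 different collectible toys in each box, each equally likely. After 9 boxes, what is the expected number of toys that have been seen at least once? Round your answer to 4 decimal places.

6.1258

For each toy, P(seen in 9 boxes) = 1 - (9/10)^9 = 0.61258.
By linearity of expectation, E[distinct seen] = 10·(1 - (9/10)^9) = 6.12580.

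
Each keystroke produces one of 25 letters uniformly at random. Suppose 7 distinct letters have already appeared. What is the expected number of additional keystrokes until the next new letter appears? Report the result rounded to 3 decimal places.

Each keystroke yields a new letter with probability (25-7)/25 = 18/25, so the wait is geometric with mean 25/18.
E = 25/18 = 1.3889.

1.389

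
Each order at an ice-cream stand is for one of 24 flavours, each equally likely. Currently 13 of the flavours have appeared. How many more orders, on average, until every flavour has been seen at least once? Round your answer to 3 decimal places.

The wait to go from k to k+1 distinct flavours is geometric with mean 24/(24-k).
Sum over k = 13,...,23: E = 24/11 + 24/10 + 24/9 + ... + 24/2 + 24/1 = 72.4771.

72.477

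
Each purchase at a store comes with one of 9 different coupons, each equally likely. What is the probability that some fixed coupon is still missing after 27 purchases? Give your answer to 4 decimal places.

0.0416

On each purchase the fixed coupon fails to appear with probability 8/9.
P(still missing after 27) = (8/9)^27 = 0.04158.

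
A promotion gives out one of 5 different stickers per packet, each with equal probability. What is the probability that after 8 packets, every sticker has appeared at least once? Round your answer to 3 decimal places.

0.323

Let A_i be the event that sticker i is missing after 8 packets. By inclusion–exclusion on the A_i,
P(all seen) = Σ_{j=0}^{5} (-1)^j C(5,j)((5-j)/5)^8
= 1.0000 - 0.8389 + 0.1680 - 0.0066 + 0.0000 - 0.0000
= 0.3226.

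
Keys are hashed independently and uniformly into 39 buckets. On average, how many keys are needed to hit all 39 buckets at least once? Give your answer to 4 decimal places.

Split into phases: going from k distinct to k+1 distinct takes on average 39/(39-k) keys.
E[T] = 39/39 + 39/38 + 39/37 + ... + 39/2 + 39/1 = 39·H_{39}.
H_{39} = 4.25354, so E[T] = 165.88818.

165.8882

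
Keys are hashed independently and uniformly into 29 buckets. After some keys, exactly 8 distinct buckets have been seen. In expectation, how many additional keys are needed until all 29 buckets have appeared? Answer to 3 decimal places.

105.715

With k distinct buckets already seen, the next new one takes an expected 29/(29-k) keys.
Sum over k = 8,...,28: E = 29/21 + 29/20 + 29/19 + ... + 29/2 + 29/1 = 105.7154.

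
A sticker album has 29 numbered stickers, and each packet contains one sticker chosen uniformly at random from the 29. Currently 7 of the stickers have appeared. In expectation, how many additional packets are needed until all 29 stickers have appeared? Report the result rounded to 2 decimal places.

With k distinct stickers already seen, the next new one takes an expected 29/(29-k) packets.
Sum over k = 7,...,28: E = 29/22 + 29/21 + 29/20 + ... + 29/2 + 29/1 = 107.034.

107.03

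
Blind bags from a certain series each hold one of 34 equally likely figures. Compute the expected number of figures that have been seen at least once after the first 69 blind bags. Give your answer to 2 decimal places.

29.67

For each figure, P(seen in 69 blind bags) = 1 - (33/34)^69 = 0.873.
By linearity of expectation, E[distinct seen] = 34·(1 - (33/34)^69) = 29.666.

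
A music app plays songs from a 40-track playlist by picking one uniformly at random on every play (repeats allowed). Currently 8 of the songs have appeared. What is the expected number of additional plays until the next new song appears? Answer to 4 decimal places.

The number of plays until the next new song is geometric with success probability 32/40, so its mean is 40/32.
E = 40/32 = 1.25000.

1.2500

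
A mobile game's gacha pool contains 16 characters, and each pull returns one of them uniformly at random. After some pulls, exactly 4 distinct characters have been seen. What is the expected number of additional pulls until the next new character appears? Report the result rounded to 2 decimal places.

1.33

The number of pulls until the next new character is geometric with success probability 12/16, so its mean is 16/12.
E = 16/12 = 1.333.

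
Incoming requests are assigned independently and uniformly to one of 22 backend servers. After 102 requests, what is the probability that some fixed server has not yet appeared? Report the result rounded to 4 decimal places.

Each request misses the fixed server with probability (22-1)/22 = 21/22, independently.
P(still missing after 102) = (21/22)^102 = 0.00869.

0.0087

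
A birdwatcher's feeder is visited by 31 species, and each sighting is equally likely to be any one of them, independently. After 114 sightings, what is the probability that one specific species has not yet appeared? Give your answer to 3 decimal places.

Each sighting misses the fixed species with probability (31-1)/31 = 30/31, independently.
P(still missing after 114) = (30/31)^114 = 0.0238.

0.024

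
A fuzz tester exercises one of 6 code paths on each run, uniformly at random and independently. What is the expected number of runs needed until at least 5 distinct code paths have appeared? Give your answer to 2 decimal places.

8.70

With k distinct code paths already seen, the next new one arrives after an expected 6/(6-k) runs.
Sum over k = 0,...,4: E = 6/6 + 6/5 + 6/4 + 6/3 + 6/2 = 8.700.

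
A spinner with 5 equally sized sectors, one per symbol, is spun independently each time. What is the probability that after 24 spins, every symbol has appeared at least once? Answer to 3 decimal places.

0.976

Let A_i be the event that symbol i is missing after 24 spins. By inclusion–exclusion on the A_i,
P(all seen) = Σ_{j=0}^{5} (-1)^j C(5,j)((5-j)/5)^24
= 1.0000 - 0.0236 + 0.0000 - 0.0000 + 0.0000 - 0.0000
= 0.9764.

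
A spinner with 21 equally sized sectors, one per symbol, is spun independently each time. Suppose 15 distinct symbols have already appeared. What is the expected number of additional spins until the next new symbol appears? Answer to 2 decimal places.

The number of spins until the next new symbol is geometric with success probability 6/21, so its mean is 21/6.
E = 21/6 = 3.500.

3.50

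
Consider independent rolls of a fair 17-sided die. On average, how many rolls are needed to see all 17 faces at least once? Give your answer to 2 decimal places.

After k distinct faces have appeared, the next roll gives a new one with probability (17-k)/17, so the expected wait for the (k+1)-th is 17/(17-k).
E[T] = 17/17 + 17/16 + 17/15 + ... + 17/2 + 17/1 = 17·H_{17}.
H_{17} = 3.440, so E[T] = 58.472.

58.47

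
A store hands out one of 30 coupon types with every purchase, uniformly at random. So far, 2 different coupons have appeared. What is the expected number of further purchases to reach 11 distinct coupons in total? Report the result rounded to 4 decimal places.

From k distinct to k+1 distinct takes on average 30/(30-k) purchases.
Sum over k = 2,...,10: E = 30/28 + 30/27 + 30/26 + ... + 30/21 + 30/20 = 11.38294.

11.3829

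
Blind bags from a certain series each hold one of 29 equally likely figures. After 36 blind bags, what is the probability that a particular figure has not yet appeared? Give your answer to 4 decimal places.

0.2827

Each blind bag misses the fixed figure with probability (29-1)/29 = 28/29, independently.
P(still missing after 36) = (28/29)^36 = 0.28272.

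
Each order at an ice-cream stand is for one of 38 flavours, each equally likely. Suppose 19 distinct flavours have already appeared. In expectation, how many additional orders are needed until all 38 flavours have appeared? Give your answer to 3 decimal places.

134.814

The wait to go from k to k+1 distinct flavours is geometric with mean 38/(38-k).
Sum over k = 19,...,37: E = 38/19 + 38/18 + 38/17 + ... + 38/2 + 38/1 = 134.8141.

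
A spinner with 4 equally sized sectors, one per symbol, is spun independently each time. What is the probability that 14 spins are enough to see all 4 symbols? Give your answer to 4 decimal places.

Let A_i be the event that symbol i is missing after 14 spins. By inclusion–exclusion on the A_i,
P(all seen) = Σ_{j=0}^{4} (-1)^j C(4,j)((4-j)/4)^14
= 1.00000 - 0.07127 + 0.00037 - 0.00000 + 0.00000
= 0.92909.

0.9291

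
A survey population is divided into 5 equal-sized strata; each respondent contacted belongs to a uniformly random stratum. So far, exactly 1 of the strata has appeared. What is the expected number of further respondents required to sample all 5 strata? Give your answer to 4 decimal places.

10.4167

From k distinct to k+1 distinct takes on average 5/(5-k) respondents.
Sum over k = 1,...,4: E = 5/4 + 5/3 + 5/2 + 5/1 = 10.41667.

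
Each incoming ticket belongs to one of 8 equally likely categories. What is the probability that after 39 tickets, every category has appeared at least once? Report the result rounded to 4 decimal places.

By inclusion–exclusion over which categories are missing,
P(all seen) = Σ_{j=0}^{8} (-1)^j C(8,j)((8-j)/8)^39
= 1.00000 - 0.04379 + 0.00038 - 0.00000 + 0.00000 - 0.00000 + 0.00000 - 0.00000 + 0.00000
= 0.95658.

0.9566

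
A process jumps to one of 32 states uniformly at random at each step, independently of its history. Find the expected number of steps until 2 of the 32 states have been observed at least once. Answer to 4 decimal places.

2.0323

With k distinct states already seen, the next new one arrives after an expected 32/(32-k) steps.
Sum over k = 0,...,1: E = 32/32 + 32/31 = 2.03226.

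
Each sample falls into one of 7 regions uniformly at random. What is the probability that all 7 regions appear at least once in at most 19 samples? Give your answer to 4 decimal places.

Let A_i be the event that region i is missing after 19 samples. By inclusion–exclusion on the A_i,
P(all seen) = Σ_{j=0}^{7} (-1)^j C(7,j)((7-j)/7)^19
= 1.00000 - 0.37420 + 0.03514 - 0.00084 + 0.00000 - 0.00000 + 0.00000 - 0.00000
= 0.66009.

0.6601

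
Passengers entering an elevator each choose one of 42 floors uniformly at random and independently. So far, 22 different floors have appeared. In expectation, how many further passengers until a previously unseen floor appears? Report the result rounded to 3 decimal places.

Each passenger yields a new floor with probability (42-22)/42 = 20/42, so the wait is geometric with mean 42/20.
E = 42/20 = 2.1000.

2.100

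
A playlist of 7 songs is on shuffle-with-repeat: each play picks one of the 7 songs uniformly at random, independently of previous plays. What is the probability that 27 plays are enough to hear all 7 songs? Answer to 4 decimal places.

Let A_i be the event that song i is missing after 27 plays. By inclusion–exclusion on the A_i,
P(all seen) = Σ_{j=0}^{7} (-1)^j C(7,j)((7-j)/7)^27
= 1.00000 - 0.10903 + 0.00238 - 0.00001 + 0.00000 - 0.00000 + 0.00000 - 0.00000
= 0.89334.

0.8933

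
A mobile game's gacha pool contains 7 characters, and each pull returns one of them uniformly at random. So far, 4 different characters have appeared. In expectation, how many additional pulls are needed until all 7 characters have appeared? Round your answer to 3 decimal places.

12.833

With k distinct characters already seen, the next new one takes an expected 7/(7-k) pulls.
Sum over k = 4,...,6: E = 7/3 + 7/2 + 7/1 = 12.8333.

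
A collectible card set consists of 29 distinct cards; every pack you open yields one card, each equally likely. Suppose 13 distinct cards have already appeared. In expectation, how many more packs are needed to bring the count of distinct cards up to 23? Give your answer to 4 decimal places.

With k distinct cards already seen, the next new one takes an expected 29/(29-k) packs.
Sum over k = 13,...,22: E = 29/16 + 29/15 + 29/14 + ... + 29/8 + 29/7 = 26.99114.

26.9911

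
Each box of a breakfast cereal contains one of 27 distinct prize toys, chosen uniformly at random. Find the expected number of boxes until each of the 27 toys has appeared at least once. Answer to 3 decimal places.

105.069

After k distinct toys have appeared, the next box gives a new one with probability (27-k)/27, so the expected wait for the (k+1)-th is 27/(27-k).
E[T] = 27/27 + 27/26 + 27/25 + ... + 27/2 + 27/1 = 27·H_{27}.
H_{27} = 3.8915, so E[T] = 105.0693.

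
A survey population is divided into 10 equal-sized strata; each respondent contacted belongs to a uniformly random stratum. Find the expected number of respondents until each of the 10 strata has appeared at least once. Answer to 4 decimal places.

29.2897

The wait to go from k to k+1 distinct strata is geometric with mean 10/(10-k).
E[T] = 10/10 + 10/9 + 10/8 + ... + 10/2 + 10/1 = 10·H_{10}.
H_{10} = 2.92897, so E[T] = 29.28968.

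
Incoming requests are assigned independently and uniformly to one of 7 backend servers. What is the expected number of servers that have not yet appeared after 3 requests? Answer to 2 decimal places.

4.41

For each server, P(unseen after 3) = (6/7)^3 = 0.630.
By linearity of expectation, E[unseen] = 7·(6/7)^3 = 4.408.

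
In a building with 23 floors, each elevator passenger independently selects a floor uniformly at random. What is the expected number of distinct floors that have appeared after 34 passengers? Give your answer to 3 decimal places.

17.926

For each floor, P(seen in 34 passengers) = 1 - (22/23)^34 = 0.7794.
By linearity of expectation, E[distinct seen] = 23·(1 - (22/23)^34) = 17.9260.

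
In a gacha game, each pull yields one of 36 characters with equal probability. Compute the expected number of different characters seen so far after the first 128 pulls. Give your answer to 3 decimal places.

35.022

For each character, P(seen in 128 pulls) = 1 - (35/36)^128 = 0.9728.
By linearity of expectation, E[distinct seen] = 36·(1 - (35/36)^128) = 35.0221.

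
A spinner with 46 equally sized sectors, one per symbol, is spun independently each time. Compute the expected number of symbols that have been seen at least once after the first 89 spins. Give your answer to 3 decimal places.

39.495

For each symbol, P(seen in 89 spins) = 1 - (45/46)^89 = 0.8586.
By linearity of expectation, E[distinct seen] = 46·(1 - (45/46)^89) = 39.4953.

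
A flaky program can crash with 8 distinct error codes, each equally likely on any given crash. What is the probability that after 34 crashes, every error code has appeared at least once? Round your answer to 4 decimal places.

0.9162

By inclusion–exclusion over which error codes are missing,
P(all seen) = Σ_{j=0}^{8} (-1)^j C(8,j)((8-j)/8)^34
= 1.00000 - 0.08538 + 0.00158 - 0.00001 + 0.00000 - 0.00000 + 0.00000 - 0.00000 + 0.00000
= 0.91619.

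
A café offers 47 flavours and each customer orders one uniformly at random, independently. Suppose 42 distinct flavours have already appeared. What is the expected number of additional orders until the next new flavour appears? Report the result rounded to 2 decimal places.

Each order yields a new flavour with probability (47-42)/47 = 5/47, so the wait is geometric with mean 47/5.
E = 47/5 = 9.400.

9.40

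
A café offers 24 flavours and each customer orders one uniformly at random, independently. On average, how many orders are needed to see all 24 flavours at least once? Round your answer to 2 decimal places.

Split into phases: going from k distinct to k+1 distinct takes on average 24/(24-k) orders.
E[T] = 24/24 + 24/23 + 24/22 + ... + 24/2 + 24/1 = 24·H_{24}.
H_{24} = 3.776, so E[T] = 90.623.

90.62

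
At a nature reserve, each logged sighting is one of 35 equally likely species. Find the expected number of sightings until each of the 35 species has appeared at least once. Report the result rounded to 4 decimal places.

After k distinct species have appeared, the next sighting gives a new one with probability (35-k)/35, so the expected wait for the (k+1)-th is 35/(35-k).
E[T] = 35/35 + 35/34 + 35/33 + ... + 35/2 + 35/1 = 35·H_{35}.
H_{35} = 4.14678, so E[T] = 145.13735.

145.1373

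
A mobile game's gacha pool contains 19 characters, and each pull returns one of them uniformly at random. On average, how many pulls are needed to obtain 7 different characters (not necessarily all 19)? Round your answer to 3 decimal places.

With k distinct characters already seen, the next new one arrives after an expected 19/(19-k) pulls.
Sum over k = 0,...,6: E = 19/19 + 19/18 + 19/17 + ... + 19/14 + 19/13 = 8.4461.

8.446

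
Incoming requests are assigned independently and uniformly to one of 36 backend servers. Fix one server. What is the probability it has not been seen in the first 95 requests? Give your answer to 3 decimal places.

0.069

Each request misses the fixed server with probability (36-1)/36 = 35/36, independently.
P(still missing after 95) = (35/36)^95 = 0.0688.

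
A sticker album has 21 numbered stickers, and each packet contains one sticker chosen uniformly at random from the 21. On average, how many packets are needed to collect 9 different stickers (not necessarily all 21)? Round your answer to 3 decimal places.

With k distinct stickers already seen, the next new one arrives after an expected 21/(21-k) packets.
Sum over k = 0,...,8: E = 21/21 + 21/20 + 21/19 + ... + 21/14 + 21/13 = 11.3851.

11.385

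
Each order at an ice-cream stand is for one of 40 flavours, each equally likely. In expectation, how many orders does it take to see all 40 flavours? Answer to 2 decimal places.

After k distinct flavours have appeared, the next order gives a new one with probability (40-k)/40, so the expected wait for the (k+1)-th is 40/(40-k).
E[T] = 40/40 + 40/39 + 40/38 + ... + 40/2 + 40/1 = 40·H_{40}.
H_{40} = 4.279, so E[T] = 171.142.

171.14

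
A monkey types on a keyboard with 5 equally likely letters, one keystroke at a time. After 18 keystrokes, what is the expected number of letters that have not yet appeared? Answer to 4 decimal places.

0.0901

For each letter, P(unseen after 18) = (4/5)^18 = 0.01801.
By linearity of expectation, E[unseen] = 5·(4/5)^18 = 0.09007.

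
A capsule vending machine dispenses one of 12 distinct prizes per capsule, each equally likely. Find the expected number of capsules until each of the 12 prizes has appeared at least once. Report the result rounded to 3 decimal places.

After k distinct prizes have appeared, the next capsule gives a new one with probability (12-k)/12, so the expected wait for the (k+1)-th is 12/(12-k).
E[T] = 12/12 + 12/11 + 12/10 + ... + 12/2 + 12/1 = 12·H_{12}.
H_{12} = 3.1032, so E[T] = 37.2385.

37.239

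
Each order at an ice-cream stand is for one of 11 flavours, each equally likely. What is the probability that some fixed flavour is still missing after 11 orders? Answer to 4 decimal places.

0.3505

Each order misses the fixed flavour with probability (11-1)/11 = 10/11, independently.
P(still missing after 11) = (10/11)^11 = 0.35049.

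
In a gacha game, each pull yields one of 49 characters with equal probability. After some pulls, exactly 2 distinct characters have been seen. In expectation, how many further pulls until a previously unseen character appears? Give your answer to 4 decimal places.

Each pull yields a new character with probability (49-2)/49 = 47/49, so the wait is geometric with mean 49/47.
E = 49/47 = 1.04255.

1.0426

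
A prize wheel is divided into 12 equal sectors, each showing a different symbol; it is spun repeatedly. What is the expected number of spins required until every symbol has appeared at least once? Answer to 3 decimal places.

Split into phases: going from k distinct to k+1 distinct takes on average 12/(12-k) spins.
E[T] = 12/12 + 12/11 + 12/10 + ... + 12/2 + 12/1 = 12·H_{12}.
H_{12} = 3.1032, so E[T] = 37.2385.

37.239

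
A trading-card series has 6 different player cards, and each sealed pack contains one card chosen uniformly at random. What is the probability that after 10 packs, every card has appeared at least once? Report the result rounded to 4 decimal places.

By inclusion–exclusion over which cards are missing,
P(all seen) = Σ_{j=0}^{6} (-1)^j C(6,j)((6-j)/6)^10
= 1.00000 - 0.96903 + 0.26012 - 0.01953 + 0.00025 - 0.00000 + 0.00000
= 0.27181.

0.2718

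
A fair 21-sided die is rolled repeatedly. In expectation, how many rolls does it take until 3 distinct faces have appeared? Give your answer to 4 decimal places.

With k distinct faces already seen, the next new one arrives after an expected 21/(21-k) rolls.
Sum over k = 0,...,2: E = 21/21 + 21/20 + 21/19 = 3.15526.

3.1553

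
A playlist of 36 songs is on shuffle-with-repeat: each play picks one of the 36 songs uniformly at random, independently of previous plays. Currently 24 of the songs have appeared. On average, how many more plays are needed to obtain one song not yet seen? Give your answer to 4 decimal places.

3.0000

The number of plays until the next new song is geometric with success probability 12/36, so its mean is 36/12.
E = 36/12 = 3.00000.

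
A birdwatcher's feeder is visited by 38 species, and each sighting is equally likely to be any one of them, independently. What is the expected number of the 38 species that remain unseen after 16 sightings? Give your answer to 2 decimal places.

For each species, P(unseen after 16) = (37/38)^16 = 0.653.
By linearity of expectation, E[unseen] = 38·(37/38)^16 = 24.801.

24.80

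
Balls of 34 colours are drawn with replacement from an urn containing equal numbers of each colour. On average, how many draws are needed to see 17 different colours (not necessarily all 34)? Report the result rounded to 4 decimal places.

Going from k to k+1 distinct takes a geometric number of draws with mean 34/(34-k).
Sum over k = 0,...,16: E = 34/34 + 34/33 + 34/32 + ... + 34/19 + 34/18 = 23.07435.

23.0744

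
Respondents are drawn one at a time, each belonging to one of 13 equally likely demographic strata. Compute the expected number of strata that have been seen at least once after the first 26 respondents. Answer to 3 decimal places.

11.378

For each stratum, P(seen in 26 respondents) = 1 - (12/13)^26 = 0.8752.
By linearity of expectation, E[distinct seen] = 13·(1 - (12/13)^26) = 11.3777.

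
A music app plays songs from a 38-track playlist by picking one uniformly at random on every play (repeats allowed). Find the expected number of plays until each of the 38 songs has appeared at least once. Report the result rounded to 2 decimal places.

160.66

The wait to go from k to k+1 distinct songs is geometric with mean 38/(38-k).
E[T] = 38/38 + 38/37 + 38/36 + ... + 38/2 + 38/1 = 38·H_{38}.
H_{38} = 4.228, so E[T] = 160.660.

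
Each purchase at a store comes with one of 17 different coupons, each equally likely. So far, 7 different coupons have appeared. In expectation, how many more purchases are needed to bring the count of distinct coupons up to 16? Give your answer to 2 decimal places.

32.79

With k distinct coupons already seen, the next new one takes an expected 17/(17-k) purchases.
Sum over k = 7,...,15: E = 17/10 + 17/9 + 17/8 + ... + 17/3 + 17/2 = 32.792.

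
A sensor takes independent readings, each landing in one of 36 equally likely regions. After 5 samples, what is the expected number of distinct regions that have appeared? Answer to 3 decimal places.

4.730

For each region, P(seen in 5 samples) = 1 - (35/36)^5 = 0.1314.
By linearity of expectation, E[distinct seen] = 36·(1 - (35/36)^5) = 4.7298.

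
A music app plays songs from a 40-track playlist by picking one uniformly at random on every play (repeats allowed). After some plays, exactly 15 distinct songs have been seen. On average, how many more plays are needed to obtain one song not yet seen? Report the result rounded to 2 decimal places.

1.60

The number of plays until the next new song is geometric with success probability 25/40, so its mean is 40/25.
E = 40/25 = 1.600.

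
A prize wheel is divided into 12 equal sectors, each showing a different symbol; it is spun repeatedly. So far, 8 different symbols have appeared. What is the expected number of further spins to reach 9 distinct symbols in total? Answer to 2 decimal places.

3.00

The wait to go from k to k+1 distinct symbols is geometric with mean 12/(12-k).
Only the k = 8 term is needed: E = 12/4 = 3.000.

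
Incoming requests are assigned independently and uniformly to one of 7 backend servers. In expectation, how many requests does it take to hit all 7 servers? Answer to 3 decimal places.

Split into phases: going from k distinct to k+1 distinct takes on average 7/(7-k) requests.
E[T] = 7/7 + 7/6 + 7/5 + ... + 7/2 + 7/1 = 7·H_{7}.
H_{7} = 2.5929, so E[T] = 18.1500.

18.150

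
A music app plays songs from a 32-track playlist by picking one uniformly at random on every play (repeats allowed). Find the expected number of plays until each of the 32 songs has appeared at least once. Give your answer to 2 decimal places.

Split into phases: going from k distinct to k+1 distinct takes on average 32/(32-k) plays.
E[T] = 32/32 + 32/31 + 32/30 + ... + 32/2 + 32/1 = 32·H_{32}.
H_{32} = 4.058, so E[T] = 129.872.

129.87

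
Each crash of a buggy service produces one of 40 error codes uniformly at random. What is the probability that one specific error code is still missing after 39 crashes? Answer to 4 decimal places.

0.3725

Each crash misses the fixed error code with probability (40-1)/40 = 39/40, independently.
P(still missing after 39) = (39/40)^39 = 0.37255.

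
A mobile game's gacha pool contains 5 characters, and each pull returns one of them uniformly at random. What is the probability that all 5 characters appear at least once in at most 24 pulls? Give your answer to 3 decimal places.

0.976

Let A_i be the event that character i is missing after 24 pulls. By inclusion–exclusion on the A_i,
P(all seen) = Σ_{j=0}^{5} (-1)^j C(5,j)((5-j)/5)^24
= 1.0000 - 0.0236 + 0.0000 - 0.0000 + 0.0000 - 0.0000
= 0.9764.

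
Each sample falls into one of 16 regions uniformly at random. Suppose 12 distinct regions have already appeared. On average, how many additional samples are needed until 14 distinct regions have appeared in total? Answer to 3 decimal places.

9.333

With k distinct regions already seen, the next new one takes an expected 16/(16-k) samples.
Sum over k = 12,...,13: E = 16/4 + 16/3 = 9.3333.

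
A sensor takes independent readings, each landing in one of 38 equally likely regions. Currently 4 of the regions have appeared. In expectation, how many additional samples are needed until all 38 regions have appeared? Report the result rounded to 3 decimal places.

With k distinct regions already seen, the next new one takes an expected 38/(38-k) samples.
Sum over k = 4,...,37: E = 38/34 + 38/33 + 38/32 + ... + 38/2 + 38/1 = 156.4920.

156.492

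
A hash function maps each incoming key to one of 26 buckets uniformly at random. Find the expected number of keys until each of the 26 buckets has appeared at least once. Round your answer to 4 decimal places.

100.2149

After k distinct buckets have appeared, the next key gives a new one with probability (26-k)/26, so the expected wait for the (k+1)-th is 26/(26-k).
E[T] = 26/26 + 26/25 + 26/24 + ... + 26/2 + 26/1 = 26·H_{26}.
H_{26} = 3.85442, so E[T] = 100.21491.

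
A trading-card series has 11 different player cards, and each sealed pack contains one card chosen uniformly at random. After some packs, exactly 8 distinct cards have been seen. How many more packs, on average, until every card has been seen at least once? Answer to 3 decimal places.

With k distinct cards already seen, the next new one takes an expected 11/(11-k) packs.
Sum over k = 8,...,10: E = 11/3 + 11/2 + 11/1 = 20.1667.

20.167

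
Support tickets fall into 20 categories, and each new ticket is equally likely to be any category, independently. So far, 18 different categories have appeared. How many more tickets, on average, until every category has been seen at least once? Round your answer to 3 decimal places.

With k distinct categories already seen, the next new one takes an expected 20/(20-k) tickets.
Sum over k = 18,...,19: E = 20/2 + 20/1 = 30.0000.

30.000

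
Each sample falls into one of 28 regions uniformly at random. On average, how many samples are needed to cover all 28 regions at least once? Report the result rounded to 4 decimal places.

The wait to go from k to k+1 distinct regions is geometric with mean 28/(28-k).
E[T] = 28/28 + 28/27 + 28/26 + ... + 28/2 + 28/1 = 28·H_{28}.
H_{28} = 3.92717, so E[T] = 109.96079.

109.9608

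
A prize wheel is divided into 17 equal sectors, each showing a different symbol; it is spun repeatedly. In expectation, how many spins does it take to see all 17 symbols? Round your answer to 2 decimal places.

58.47

After k distinct symbols have appeared, the next spin gives a new one with probability (17-k)/17, so the expected wait for the (k+1)-th is 17/(17-k).
E[T] = 17/17 + 17/16 + 17/15 + ... + 17/2 + 17/1 = 17·H_{17}.
H_{17} = 3.440, so E[T] = 58.472.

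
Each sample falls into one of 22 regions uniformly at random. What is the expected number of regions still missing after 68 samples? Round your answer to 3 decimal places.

For each region, P(unseen after 68) = (21/22)^68 = 0.0423.
By linearity of expectation, E[unseen] = 22·(21/22)^68 = 0.9302.

0.930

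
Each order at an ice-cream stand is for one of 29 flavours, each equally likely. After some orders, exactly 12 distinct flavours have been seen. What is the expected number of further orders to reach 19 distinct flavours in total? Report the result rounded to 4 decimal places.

The wait to go from k to k+1 distinct flavours is geometric with mean 29/(29-k).
Sum over k = 12,...,18: E = 29/17 + 29/16 + 29/15 + ... + 29/12 + 29/11 = 14.80694.

14.8069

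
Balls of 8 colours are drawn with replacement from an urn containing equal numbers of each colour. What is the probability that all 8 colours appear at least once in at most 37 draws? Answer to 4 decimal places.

By inclusion–exclusion over which colours are missing,
P(all seen) = Σ_{j=0}^{8} (-1)^j C(8,j)((8-j)/8)^37
= 1.00000 - 0.05720 + 0.00067 - 0.00000 + 0.00000 - 0.00000 + 0.00000 - 0.00000 + 0.00000
= 0.94347.

0.9435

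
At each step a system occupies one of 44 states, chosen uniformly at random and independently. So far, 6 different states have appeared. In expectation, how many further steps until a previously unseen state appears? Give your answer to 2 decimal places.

1.16

The number of steps until the next new state is geometric with success probability 38/44, so its mean is 44/38.
E = 44/38 = 1.158.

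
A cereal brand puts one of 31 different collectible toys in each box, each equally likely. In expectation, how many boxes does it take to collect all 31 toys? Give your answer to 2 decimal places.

After k distinct toys have appeared, the next box gives a new one with probability (31-k)/31, so the expected wait for the (k+1)-th is 31/(31-k).
E[T] = 31/31 + 31/30 + 31/29 + ... + 31/2 + 31/1 = 31·H_{31}.
H_{31} = 4.027, so E[T] = 124.845.

124.84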